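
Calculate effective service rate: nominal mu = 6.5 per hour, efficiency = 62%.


Effective rate = mu * efficiency = 6.5 * 0.62 = 4.03 per hour

4.03 per hour


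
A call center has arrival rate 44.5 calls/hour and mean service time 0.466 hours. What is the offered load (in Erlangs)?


Offered load a = lambda * E[S] = 44.5 * 0.466 = 20.74 Erlangs

20.74 Erlangs


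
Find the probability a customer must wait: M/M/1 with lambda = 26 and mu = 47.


P(wait) = rho = lambda/mu = 26/47 = 0.5532

0.5532


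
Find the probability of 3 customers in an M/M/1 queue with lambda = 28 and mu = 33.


rho = 28/33; P(n) = (1-rho)*rho^n = (1-28/33)*(28/33)^3 = 0.0926

0.0926


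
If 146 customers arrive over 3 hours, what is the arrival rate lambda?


lambda = total arrivals / time = 146 / 3 = 48.67 per hour

48.67 per hour


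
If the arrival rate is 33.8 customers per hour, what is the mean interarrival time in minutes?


Mean interarrival time = 60/lambda = 60/33.8 = 1.78 minutes

1.78 minutes


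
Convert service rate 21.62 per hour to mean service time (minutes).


Mean service time = 60/mu = 60/21.62 = 2.78 minutes

2.78 minutes


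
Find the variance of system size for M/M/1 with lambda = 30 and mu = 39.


rho = 30/39; Var(N) = rho/(1-rho)^2 = 14.44

14.44


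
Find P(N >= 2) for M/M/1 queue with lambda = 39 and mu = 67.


P(N >= 2) = rho^2 = (39/67)^2 = 0.3388

0.3388


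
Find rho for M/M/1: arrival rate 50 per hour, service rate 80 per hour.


rho = lambda/mu = 50/80 = 0.625

0.625


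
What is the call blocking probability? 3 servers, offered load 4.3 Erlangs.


B(N,A) = (A^N/N!) / sum(A^k/k!, k=0..N) with N=3, A=4.3 = 0.4767

0.4767


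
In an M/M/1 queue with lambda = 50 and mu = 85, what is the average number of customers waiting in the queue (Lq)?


rho = 50/85; Lq = rho^2/(1-rho) = 0.84

0.84


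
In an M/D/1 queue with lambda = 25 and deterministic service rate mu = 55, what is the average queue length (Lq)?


M/D/1: Lq = rho^2 / (2*(1-rho)) where rho = 25/55; Lq = 0.19

0.19


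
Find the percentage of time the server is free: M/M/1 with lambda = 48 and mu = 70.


Idle fraction = (1 - rho) * 100 = (1 - 48/70) * 100 = 31.4%

31.4%


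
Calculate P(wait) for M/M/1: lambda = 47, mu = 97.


P(wait) = rho = lambda/mu = 47/97 = 0.4845

0.4845


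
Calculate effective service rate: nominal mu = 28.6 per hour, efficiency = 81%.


Effective rate = mu * efficiency = 28.6 * 0.81 = 23.17 per hour

23.17 per hour


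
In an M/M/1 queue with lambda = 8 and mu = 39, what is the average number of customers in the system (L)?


rho = 8/39; L = rho/(1-rho) = 0.26

0.26


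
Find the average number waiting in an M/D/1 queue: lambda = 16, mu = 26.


M/D/1: Lq = rho^2 / (2*(1-rho)) where rho = 16/26; Lq = 0.49

0.49


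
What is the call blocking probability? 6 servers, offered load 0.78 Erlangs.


B(N,A) = (A^N/N!) / sum(A^k/k!, k=0..N) with N=6, A=0.78 = 0.0001

0.0001


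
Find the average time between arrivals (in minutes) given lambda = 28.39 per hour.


Mean interarrival time = 60/lambda = 60/28.39 = 2.11 minutes

2.11 minutes


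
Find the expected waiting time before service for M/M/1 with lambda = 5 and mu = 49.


rho = 5/49; Wq = rho/(mu - lambda) = 0.0023 hours

0.0023 hours


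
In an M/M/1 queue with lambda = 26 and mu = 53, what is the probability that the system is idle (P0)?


P0 = 1 - rho = 1 - 26/53 = 0.5094

0.5094


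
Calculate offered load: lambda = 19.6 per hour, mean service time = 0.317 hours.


Offered load a = lambda * E[S] = 19.6 * 0.317 = 6.21 Erlangs

6.21 Erlangs


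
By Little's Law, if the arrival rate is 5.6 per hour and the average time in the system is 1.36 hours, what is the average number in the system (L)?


L = lambda * W = 5.6 * 1.36 = 7.62

7.62


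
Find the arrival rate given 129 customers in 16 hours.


lambda = total arrivals / time = 129 / 16 = 8.06 per hour

8.06 per hour


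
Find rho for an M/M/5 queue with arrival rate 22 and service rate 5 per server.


rho = lambda/(c*mu) = 22/(5*5) = 0.88

0.88


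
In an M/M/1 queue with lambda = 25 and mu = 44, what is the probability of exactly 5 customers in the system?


rho = 25/44; P(n) = (1-rho)*rho^n = (1-25/44)*(25/44)^5 = 0.0256

0.0256


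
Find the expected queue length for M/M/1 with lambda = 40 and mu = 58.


rho = 40/58; Lq = rho^2/(1-rho) = 1.53

1.53


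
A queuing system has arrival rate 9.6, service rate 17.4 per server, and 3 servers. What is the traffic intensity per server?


rho = lambda / (c * mu) = 9.6 / (3 * 17.4) = 0.1839

0.1839


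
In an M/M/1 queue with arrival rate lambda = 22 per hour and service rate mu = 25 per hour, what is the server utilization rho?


rho = lambda/mu = 22/25 = 0.88

0.88


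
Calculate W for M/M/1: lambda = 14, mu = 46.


W = 1/(mu - lambda) = 1/(46 - 14) = 0.0313 hours

0.0313 hours


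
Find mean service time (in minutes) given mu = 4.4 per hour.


Mean service time = 60/mu = 60/4.4 = 13.64 minutes

13.64 minutes


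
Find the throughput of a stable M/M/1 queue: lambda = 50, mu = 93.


For a stable queue (lambda < mu), throughput = lambda = 50 per hour

50 per hour


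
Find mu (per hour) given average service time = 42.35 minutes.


mu = 60 / avg_service_time = 60 / 42.35 = 1.42 per hour

1.42 per hour


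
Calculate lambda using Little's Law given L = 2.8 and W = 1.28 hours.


lambda = L / W = 2.8 / 1.28 = 2.19 per hour

2.19 per hour


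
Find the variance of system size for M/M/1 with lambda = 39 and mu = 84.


rho = 39/84; Var(N) = rho/(1-rho)^2 = 1.62

1.62


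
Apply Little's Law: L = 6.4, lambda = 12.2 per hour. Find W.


W = L / lambda = 6.4 / 12.2 = 0.5246 hours

0.5246 hours


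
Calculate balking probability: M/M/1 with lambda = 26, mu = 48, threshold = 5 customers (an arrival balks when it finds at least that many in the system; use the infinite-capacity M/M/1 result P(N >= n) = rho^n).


P(N >= 5) = rho^5 = (26/48)^5 = 0.0466

0.0466


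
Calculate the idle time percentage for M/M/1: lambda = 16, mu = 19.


Idle fraction = (1 - rho) * 100 = (1 - 16/19) * 100 = 15.8%

15.8%


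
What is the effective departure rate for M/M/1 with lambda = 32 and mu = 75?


For a stable queue (lambda < mu), throughput = lambda = 32 per hour

32 per hour


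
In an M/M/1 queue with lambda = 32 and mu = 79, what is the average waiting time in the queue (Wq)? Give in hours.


rho = 32/79; Wq = rho/(mu - lambda) = 0.0086 hours

0.0086 hours


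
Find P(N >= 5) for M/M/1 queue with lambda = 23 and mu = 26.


P(N >= 5) = rho^5 = (23/26)^5 = 0.5417

0.5417


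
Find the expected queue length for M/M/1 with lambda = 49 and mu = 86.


rho = 49/86; Lq = rho^2/(1-rho) = 0.75

0.75


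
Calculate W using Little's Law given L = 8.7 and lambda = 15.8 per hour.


W = L / lambda = 8.7 / 15.8 = 0.5506 hours

0.5506 hours


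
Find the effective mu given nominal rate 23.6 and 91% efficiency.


Effective rate = mu * efficiency = 23.6 * 0.91 = 21.48 per hour

21.48 per hour


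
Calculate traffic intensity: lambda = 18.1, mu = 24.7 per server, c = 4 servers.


rho = lambda / (c * mu) = 18.1 / (4 * 24.7) = 0.1832

0.1832


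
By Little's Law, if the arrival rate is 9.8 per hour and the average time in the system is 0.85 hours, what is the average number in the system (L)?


L = lambda * W = 9.8 * 0.85 = 8.33

8.33


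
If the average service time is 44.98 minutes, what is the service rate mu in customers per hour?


mu = 60 / avg_service_time = 60 / 44.98 = 1.33 per hour

1.33 per hour


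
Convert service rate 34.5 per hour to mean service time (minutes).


Mean service time = 60/mu = 60/34.5 = 1.74 minutes

1.74 minutes


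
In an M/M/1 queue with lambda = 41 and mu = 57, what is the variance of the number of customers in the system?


rho = 41/57; Var(N) = rho/(1-rho)^2 = 9.13

9.13


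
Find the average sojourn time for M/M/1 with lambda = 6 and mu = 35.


W = 1/(mu - lambda) = 1/(35 - 6) = 0.0345 hours

0.0345 hours


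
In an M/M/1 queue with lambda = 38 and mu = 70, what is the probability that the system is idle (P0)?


P0 = 1 - rho = 1 - 38/70 = 0.4571

0.4571


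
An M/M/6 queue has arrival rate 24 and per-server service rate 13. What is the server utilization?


rho = lambda/(c*mu) = 24/(6*13) = 0.3077

0.3077


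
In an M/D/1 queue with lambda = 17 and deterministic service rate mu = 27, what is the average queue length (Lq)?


M/D/1: Lq = rho^2 / (2*(1-rho)) where rho = 17/27; Lq = 0.54

0.54


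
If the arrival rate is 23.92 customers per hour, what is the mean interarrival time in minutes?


Mean interarrival time = 60/lambda = 60/23.92 = 2.51 minutes

2.51 minutes


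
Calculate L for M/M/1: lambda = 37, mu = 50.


rho = 37/50; L = rho/(1-rho) = 2.85

2.85


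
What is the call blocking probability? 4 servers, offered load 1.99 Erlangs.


B(N,A) = (A^N/N!) / sum(A^k/k!, k=0..N) with N=4, A=1.99 = 0.0942

0.0942


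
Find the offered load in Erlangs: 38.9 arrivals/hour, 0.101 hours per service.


Offered load a = lambda * E[S] = 38.9 * 0.101 = 3.93 Erlangs

3.93 Erlangs


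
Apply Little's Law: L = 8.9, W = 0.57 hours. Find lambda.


lambda = L / W = 8.9 / 0.57 = 15.61 per hour

15.61 per hour


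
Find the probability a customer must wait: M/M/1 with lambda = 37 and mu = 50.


P(wait) = rho = lambda/mu = 37/50 = 0.74

0.74


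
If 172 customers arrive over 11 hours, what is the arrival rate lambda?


lambda = total arrivals / time = 172 / 11 = 15.64 per hour

15.64 per hour


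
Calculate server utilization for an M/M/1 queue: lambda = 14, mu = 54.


rho = lambda/mu = 14/54 = 0.2593

0.2593


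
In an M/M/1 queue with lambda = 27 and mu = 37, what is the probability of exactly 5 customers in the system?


rho = 27/37; P(n) = (1-rho)*rho^n = (1-27/37)*(27/37)^5 = 0.0559

0.0559


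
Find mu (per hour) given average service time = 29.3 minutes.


mu = 60 / avg_service_time = 60 / 29.3 = 2.05 per hour

2.05 per hour


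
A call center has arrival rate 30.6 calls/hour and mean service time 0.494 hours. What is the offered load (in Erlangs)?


Offered load a = lambda * E[S] = 30.6 * 0.494 = 15.12 Erlangs

15.12 Erlangs


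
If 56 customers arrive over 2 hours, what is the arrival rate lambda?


lambda = total arrivals / time = 56 / 2 = 28.0 per hour

28.0 per hour


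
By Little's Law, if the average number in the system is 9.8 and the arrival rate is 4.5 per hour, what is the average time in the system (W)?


W = L / lambda = 9.8 / 4.5 = 2.1778 hours

2.1778 hours


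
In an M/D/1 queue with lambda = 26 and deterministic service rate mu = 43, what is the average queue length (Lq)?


M/D/1: Lq = rho^2 / (2*(1-rho)) where rho = 26/43; Lq = 0.46

0.46


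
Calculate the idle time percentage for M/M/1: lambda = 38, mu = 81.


Idle fraction = (1 - rho) * 100 = (1 - 38/81) * 100 = 53.1%

53.1%


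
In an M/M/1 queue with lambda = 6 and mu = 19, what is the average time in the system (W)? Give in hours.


W = 1/(mu - lambda) = 1/(19 - 6) = 0.0769 hours

0.0769 hours


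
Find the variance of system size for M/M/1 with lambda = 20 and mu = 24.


rho = 20/24; Var(N) = rho/(1-rho)^2 = 30.0

30.0


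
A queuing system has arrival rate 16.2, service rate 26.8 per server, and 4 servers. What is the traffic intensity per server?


rho = lambda / (c * mu) = 16.2 / (4 * 26.8) = 0.1511

0.1511


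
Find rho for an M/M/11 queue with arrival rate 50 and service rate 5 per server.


rho = lambda/(c*mu) = 50/(11*5) = 0.9091

0.9091


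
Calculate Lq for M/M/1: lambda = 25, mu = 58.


rho = 25/58; Lq = rho^2/(1-rho) = 0.33

0.33


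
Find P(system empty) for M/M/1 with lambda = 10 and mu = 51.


P0 = 1 - rho = 1 - 10/51 = 0.8039

0.8039


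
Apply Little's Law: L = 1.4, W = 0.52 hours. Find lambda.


lambda = L / W = 1.4 / 0.52 = 2.69 per hour

2.69 per hour


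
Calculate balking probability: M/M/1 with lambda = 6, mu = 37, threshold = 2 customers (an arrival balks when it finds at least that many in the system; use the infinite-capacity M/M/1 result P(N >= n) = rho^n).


P(N >= 2) = rho^2 = (6/37)^2 = 0.0263

0.0263


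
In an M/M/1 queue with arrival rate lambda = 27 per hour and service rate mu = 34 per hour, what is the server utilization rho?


rho = lambda/mu = 27/34 = 0.7941

0.7941


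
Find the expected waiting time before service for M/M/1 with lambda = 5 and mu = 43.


rho = 5/43; Wq = rho/(mu - lambda) = 0.0031 hours

0.0031 hours


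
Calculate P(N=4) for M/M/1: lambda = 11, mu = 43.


rho = 11/43; P(n) = (1-rho)*rho^n = (1-11/43)*(11/43)^4 = 0.0032

0.0032


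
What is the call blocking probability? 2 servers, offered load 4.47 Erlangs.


B(N,A) = (A^N/N!) / sum(A^k/k!, k=0..N) with N=2, A=4.47 = 0.6462

0.6462


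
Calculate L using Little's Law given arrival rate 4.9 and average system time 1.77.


L = lambda * W = 4.9 * 1.77 = 8.67

8.67


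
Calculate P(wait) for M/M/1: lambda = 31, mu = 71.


P(wait) = rho = lambda/mu = 31/71 = 0.4366

0.4366


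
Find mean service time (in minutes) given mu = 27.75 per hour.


Mean service time = 60/mu = 60/27.75 = 2.16 minutes

2.16 minutes


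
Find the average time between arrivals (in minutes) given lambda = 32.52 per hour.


Mean interarrival time = 60/lambda = 60/32.52 = 1.85 minutes

1.85 minutes


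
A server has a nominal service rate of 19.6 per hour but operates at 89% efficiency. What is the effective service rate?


Effective rate = mu * efficiency = 19.6 * 0.89 = 17.44 per hour

17.44 per hour


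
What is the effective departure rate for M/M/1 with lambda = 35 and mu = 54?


For a stable queue (lambda < mu), throughput = lambda = 35 per hour

35 per hour


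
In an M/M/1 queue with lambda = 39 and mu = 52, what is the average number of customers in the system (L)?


rho = 39/52; L = rho/(1-rho) = 3.0

3.0


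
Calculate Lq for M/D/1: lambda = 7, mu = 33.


M/D/1: Lq = rho^2 / (2*(1-rho)) where rho = 7/33; Lq = 0.03

0.03


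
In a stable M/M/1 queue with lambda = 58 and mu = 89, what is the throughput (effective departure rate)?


For a stable queue (lambda < mu), throughput = lambda = 58 per hour

58 per hour


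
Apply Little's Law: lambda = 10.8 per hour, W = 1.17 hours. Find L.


L = lambda * W = 10.8 * 1.17 = 12.64

12.64


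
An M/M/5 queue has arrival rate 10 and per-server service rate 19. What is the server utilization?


rho = lambda/(c*mu) = 10/(5*19) = 0.1053

0.1053


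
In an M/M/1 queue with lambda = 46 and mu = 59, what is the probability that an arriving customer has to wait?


P(wait) = rho = lambda/mu = 46/59 = 0.7797

0.7797


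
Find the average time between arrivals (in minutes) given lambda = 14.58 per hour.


Mean interarrival time = 60/lambda = 60/14.58 = 4.12 minutes

4.12 minutes


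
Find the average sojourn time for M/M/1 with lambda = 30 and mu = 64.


W = 1/(mu - lambda) = 1/(64 - 30) = 0.0294 hours

0.0294 hours


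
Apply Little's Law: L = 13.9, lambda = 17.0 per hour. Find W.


W = L / lambda = 13.9 / 17.0 = 0.8176 hours

0.8176 hours


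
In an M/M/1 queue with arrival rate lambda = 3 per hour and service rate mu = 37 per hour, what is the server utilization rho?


rho = lambda/mu = 3/37 = 0.0811

0.0811


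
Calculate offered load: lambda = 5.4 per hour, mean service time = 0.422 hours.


Offered load a = lambda * E[S] = 5.4 * 0.422 = 2.28 Erlangs

2.28 Erlangs


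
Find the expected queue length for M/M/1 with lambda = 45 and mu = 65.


rho = 45/65; Lq = rho^2/(1-rho) = 1.56

1.56


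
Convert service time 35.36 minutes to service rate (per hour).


mu = 60 / avg_service_time = 60 / 35.36 = 1.7 per hour

1.7 per hour


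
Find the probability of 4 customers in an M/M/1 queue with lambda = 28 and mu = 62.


rho = 28/62; P(n) = (1-rho)*rho^n = (1-28/62)*(28/62)^4 = 0.0228

0.0228


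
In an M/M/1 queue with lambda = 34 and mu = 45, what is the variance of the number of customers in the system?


rho = 34/45; Var(N) = rho/(1-rho)^2 = 12.64

12.64


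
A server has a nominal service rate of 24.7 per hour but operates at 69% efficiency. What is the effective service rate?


Effective rate = mu * efficiency = 24.7 * 0.69 = 17.04 per hour

17.04 per hour


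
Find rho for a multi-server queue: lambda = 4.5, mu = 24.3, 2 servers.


rho = lambda / (c * mu) = 4.5 / (2 * 24.3) = 0.0926

0.0926


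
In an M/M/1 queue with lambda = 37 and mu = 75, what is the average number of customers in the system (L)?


rho = 37/75; L = rho/(1-rho) = 0.97

0.97


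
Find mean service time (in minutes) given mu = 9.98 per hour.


Mean service time = 60/mu = 60/9.98 = 6.01 minutes

6.01 minutes


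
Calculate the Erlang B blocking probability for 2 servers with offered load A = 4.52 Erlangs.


B(N,A) = (A^N/N!) / sum(A^k/k!, k=0..N) with N=2, A=4.52 = 0.6492

0.6492


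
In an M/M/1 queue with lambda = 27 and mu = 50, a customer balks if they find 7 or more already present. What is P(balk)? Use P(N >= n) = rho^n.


P(N >= 7) = rho^7 = (27/50)^7 = 0.0134

0.0134


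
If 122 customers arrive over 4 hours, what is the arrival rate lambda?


lambda = total arrivals / time = 122 / 4 = 30.5 per hour

30.5 per hour


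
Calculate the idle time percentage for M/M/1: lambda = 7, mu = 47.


Idle fraction = (1 - rho) * 100 = (1 - 7/47) * 100 = 85.1%

85.1%


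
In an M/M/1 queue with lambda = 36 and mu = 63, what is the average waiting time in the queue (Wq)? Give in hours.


rho = 36/63; Wq = rho/(mu - lambda) = 0.0212 hours

0.0212 hours


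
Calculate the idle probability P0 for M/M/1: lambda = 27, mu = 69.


P0 = 1 - rho = 1 - 27/69 = 0.6087

0.6087


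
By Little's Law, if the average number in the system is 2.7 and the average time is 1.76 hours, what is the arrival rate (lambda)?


lambda = L / W = 2.7 / 1.76 = 1.53 per hour

1.53 per hour


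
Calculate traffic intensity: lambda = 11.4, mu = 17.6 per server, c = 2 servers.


rho = lambda / (c * mu) = 11.4 / (2 * 17.6) = 0.3239

0.3239


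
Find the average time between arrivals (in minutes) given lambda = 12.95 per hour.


Mean interarrival time = 60/lambda = 60/12.95 = 4.63 minutes

4.63 minutes


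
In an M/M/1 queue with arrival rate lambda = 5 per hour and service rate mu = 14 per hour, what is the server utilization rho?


rho = lambda/mu = 5/14 = 0.3571

0.3571


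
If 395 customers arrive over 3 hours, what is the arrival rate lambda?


lambda = total arrivals / time = 395 / 3 = 131.67 per hour

131.67 per hour


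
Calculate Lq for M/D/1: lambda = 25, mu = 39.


M/D/1: Lq = rho^2 / (2*(1-rho)) where rho = 25/39; Lq = 0.57

0.57


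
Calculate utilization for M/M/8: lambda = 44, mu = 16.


rho = lambda/(c*mu) = 44/(8*16) = 0.3438

0.3438


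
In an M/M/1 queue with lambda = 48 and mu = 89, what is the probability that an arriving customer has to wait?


P(wait) = rho = lambda/mu = 48/89 = 0.5393

0.5393


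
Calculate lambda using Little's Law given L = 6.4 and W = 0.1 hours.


lambda = L / W = 6.4 / 0.1 = 64.0 per hour

64.0 per hour


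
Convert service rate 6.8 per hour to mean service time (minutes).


Mean service time = 60/mu = 60/6.8 = 8.82 minutes

8.82 minutes


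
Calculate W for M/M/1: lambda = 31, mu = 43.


W = 1/(mu - lambda) = 1/(43 - 31) = 0.0833 hours

0.0833 hours


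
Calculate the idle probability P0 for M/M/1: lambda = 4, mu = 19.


P0 = 1 - rho = 1 - 4/19 = 0.7895

0.7895


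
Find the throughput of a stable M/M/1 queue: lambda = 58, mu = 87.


For a stable queue (lambda < mu), throughput = lambda = 58 per hour

58 per hour


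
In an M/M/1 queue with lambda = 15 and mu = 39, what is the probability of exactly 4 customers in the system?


rho = 15/39; P(n) = (1-rho)*rho^n = (1-15/39)*(15/39)^4 = 0.0135

0.0135


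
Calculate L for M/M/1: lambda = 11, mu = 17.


rho = 11/17; L = rho/(1-rho) = 1.83

1.83


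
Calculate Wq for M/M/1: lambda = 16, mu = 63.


rho = 16/63; Wq = rho/(mu - lambda) = 0.0054 hours

0.0054 hours


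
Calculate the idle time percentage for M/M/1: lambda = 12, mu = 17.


Idle fraction = (1 - rho) * 100 = (1 - 12/17) * 100 = 29.4%

29.4%


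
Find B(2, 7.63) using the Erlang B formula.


B(N,A) = (A^N/N!) / sum(A^k/k!, k=0..N) with N=2, A=7.63 = 0.7713

0.7713


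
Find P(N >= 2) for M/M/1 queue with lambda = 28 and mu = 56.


P(N >= 2) = rho^2 = (28/56)^2 = 0.25

0.25


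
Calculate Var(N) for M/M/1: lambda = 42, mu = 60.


rho = 42/60; Var(N) = rho/(1-rho)^2 = 7.78

7.78


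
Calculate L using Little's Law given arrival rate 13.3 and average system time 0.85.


L = lambda * W = 13.3 * 0.85 = 11.31

11.31


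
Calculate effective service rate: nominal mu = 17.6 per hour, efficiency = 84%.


Effective rate = mu * efficiency = 17.6 * 0.84 = 14.78 per hour

14.78 per hour


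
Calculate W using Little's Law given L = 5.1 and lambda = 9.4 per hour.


W = L / lambda = 5.1 / 9.4 = 0.5426 hours

0.5426 hours


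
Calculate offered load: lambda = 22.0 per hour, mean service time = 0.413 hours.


Offered load a = lambda * E[S] = 22.0 * 0.413 = 9.09 Erlangs

9.09 Erlangs


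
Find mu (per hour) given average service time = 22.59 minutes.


mu = 60 / avg_service_time = 60 / 22.59 = 2.66 per hour

2.66 per hour


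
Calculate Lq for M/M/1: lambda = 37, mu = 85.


rho = 37/85; Lq = rho^2/(1-rho) = 0.34

0.34


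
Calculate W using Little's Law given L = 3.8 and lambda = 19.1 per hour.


W = L / lambda = 3.8 / 19.1 = 0.199 hours

0.199 hours


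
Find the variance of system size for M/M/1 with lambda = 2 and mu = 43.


rho = 2/43; Var(N) = rho/(1-rho)^2 = 0.05

0.05


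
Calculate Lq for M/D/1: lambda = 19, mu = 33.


M/D/1: Lq = rho^2 / (2*(1-rho)) where rho = 19/33; Lq = 0.39

0.39


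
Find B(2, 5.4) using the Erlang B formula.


B(N,A) = (A^N/N!) / sum(A^k/k!, k=0..N) with N=2, A=5.4 = 0.6949

0.6949


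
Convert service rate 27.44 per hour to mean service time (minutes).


Mean service time = 60/mu = 60/27.44 = 2.19 minutes

2.19 minutes


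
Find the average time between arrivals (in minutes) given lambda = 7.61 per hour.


Mean interarrival time = 60/lambda = 60/7.61 = 7.88 minutes

7.88 minutes


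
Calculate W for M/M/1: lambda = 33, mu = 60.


W = 1/(mu - lambda) = 1/(60 - 33) = 0.037 hours

0.037 hours


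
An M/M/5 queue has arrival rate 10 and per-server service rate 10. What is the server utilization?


rho = lambda/(c*mu) = 10/(5*10) = 0.2

0.2


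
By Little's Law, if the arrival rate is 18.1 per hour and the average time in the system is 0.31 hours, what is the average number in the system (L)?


L = lambda * W = 18.1 * 0.31 = 5.61

5.61


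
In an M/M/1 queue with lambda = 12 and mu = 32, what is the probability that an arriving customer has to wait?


P(wait) = rho = lambda/mu = 12/32 = 0.375

0.375


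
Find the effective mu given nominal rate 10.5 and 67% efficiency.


Effective rate = mu * efficiency = 10.5 * 0.67 = 7.04 per hour

7.04 per hour


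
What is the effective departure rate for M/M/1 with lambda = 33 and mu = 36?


For a stable queue (lambda < mu), throughput = lambda = 33 per hour

33 per hour


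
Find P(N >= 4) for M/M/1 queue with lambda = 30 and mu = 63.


P(N >= 4) = rho^4 = (30/63)^4 = 0.0514

0.0514


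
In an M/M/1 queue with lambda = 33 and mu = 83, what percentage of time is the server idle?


Idle fraction = (1 - rho) * 100 = (1 - 33/83) * 100 = 60.2%

60.2%


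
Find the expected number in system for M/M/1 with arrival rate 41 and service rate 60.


rho = 41/60; L = rho/(1-rho) = 2.16

2.16


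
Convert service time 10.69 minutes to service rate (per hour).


mu = 60 / avg_service_time = 60 / 10.69 = 5.61 per hour

5.61 per hour


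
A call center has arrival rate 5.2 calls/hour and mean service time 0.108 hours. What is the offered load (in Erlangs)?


Offered load a = lambda * E[S] = 5.2 * 0.108 = 0.56 Erlangs

0.56 Erlangs


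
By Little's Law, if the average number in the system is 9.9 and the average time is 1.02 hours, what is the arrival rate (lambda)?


lambda = L / W = 9.9 / 1.02 = 9.71 per hour

9.71 per hour


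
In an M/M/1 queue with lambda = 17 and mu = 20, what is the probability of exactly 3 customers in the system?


rho = 17/20; P(n) = (1-rho)*rho^n = (1-17/20)*(17/20)^3 = 0.0921

0.0921


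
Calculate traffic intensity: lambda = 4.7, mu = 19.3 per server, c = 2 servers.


rho = lambda / (c * mu) = 4.7 / (2 * 19.3) = 0.1218

0.1218


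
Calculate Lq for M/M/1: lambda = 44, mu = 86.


rho = 44/86; Lq = rho^2/(1-rho) = 0.54

0.54


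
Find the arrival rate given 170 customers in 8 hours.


lambda = total arrivals / time = 170 / 8 = 21.25 per hour

21.25 per hour


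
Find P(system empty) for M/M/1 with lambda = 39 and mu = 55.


P0 = 1 - rho = 1 - 39/55 = 0.2909

0.2909


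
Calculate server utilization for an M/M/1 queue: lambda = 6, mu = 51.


rho = lambda/mu = 6/51 = 0.1176

0.1176


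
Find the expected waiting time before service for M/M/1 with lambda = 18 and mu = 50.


rho = 18/50; Wq = rho/(mu - lambda) = 0.0113 hours

0.0113 hours


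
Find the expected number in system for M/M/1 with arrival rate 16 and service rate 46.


rho = 16/46; L = rho/(1-rho) = 0.53

0.53


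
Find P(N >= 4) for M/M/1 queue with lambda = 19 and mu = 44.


P(N >= 4) = rho^4 = (19/44)^4 = 0.0348

0.0348


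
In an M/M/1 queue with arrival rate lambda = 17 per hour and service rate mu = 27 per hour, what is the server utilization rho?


rho = lambda/mu = 17/27 = 0.6296

0.6296


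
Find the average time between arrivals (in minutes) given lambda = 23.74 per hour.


Mean interarrival time = 60/lambda = 60/23.74 = 2.53 minutes

2.53 minutes


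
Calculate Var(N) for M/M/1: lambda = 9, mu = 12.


rho = 9/12; Var(N) = rho/(1-rho)^2 = 12.0

12.0


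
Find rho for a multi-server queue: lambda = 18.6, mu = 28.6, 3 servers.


rho = lambda / (c * mu) = 18.6 / (3 * 28.6) = 0.2168

0.2168


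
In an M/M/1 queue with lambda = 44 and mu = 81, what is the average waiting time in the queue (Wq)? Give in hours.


rho = 44/81; Wq = rho/(mu - lambda) = 0.0147 hours

0.0147 hours


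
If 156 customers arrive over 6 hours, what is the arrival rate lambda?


lambda = total arrivals / time = 156 / 6 = 26.0 per hour

26.0 per hour


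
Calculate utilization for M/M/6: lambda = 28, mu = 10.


rho = lambda/(c*mu) = 28/(6*10) = 0.4667

0.4667


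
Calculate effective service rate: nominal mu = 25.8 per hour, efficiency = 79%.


Effective rate = mu * efficiency = 25.8 * 0.79 = 20.38 per hour

20.38 per hour


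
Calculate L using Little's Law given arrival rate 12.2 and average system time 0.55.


L = lambda * W = 12.2 * 0.55 = 6.71

6.71


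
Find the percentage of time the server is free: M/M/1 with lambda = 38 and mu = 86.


Idle fraction = (1 - rho) * 100 = (1 - 38/86) * 100 = 55.8%

55.8%


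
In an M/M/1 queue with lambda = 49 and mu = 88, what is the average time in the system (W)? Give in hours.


W = 1/(mu - lambda) = 1/(88 - 49) = 0.0256 hours

0.0256 hours


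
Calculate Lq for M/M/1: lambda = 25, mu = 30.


rho = 25/30; Lq = rho^2/(1-rho) = 4.17

4.17


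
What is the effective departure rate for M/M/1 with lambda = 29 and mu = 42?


For a stable queue (lambda < mu), throughput = lambda = 29 per hour

29 per hour


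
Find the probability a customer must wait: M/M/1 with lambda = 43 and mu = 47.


P(wait) = rho = lambda/mu = 43/47 = 0.9149

0.9149


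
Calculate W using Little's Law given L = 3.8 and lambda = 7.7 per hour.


W = L / lambda = 3.8 / 7.7 = 0.4935 hours

0.4935 hours


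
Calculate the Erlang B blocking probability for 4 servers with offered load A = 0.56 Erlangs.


B(N,A) = (A^N/N!) / sum(A^k/k!, k=0..N) with N=4, A=0.56 = 0.0023

0.0023


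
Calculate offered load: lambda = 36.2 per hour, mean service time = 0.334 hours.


Offered load a = lambda * E[S] = 36.2 * 0.334 = 12.09 Erlangs

12.09 Erlangs


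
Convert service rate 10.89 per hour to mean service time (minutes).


Mean service time = 60/mu = 60/10.89 = 5.51 minutes

5.51 minutes


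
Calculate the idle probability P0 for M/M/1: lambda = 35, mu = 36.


P0 = 1 - rho = 1 - 35/36 = 0.0278

0.0278


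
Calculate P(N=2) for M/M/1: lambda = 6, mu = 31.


rho = 6/31; P(n) = (1-rho)*rho^n = (1-6/31)*(6/31)^2 = 0.0302

0.0302


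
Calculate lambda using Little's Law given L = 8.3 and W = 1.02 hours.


lambda = L / W = 8.3 / 1.02 = 8.14 per hour

8.14 per hour


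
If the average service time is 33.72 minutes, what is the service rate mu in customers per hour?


mu = 60 / avg_service_time = 60 / 33.72 = 1.78 per hour

1.78 per hour


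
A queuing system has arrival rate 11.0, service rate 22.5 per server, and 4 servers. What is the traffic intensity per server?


rho = lambda / (c * mu) = 11.0 / (4 * 22.5) = 0.1222

0.1222


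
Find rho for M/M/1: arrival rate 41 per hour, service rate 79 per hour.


rho = lambda/mu = 41/79 = 0.519

0.519


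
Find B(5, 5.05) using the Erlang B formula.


B(N,A) = (A^N/N!) / sum(A^k/k!, k=0..N) with N=5, A=5.05 = 0.2889

0.2889


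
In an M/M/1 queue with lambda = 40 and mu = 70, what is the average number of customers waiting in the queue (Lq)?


rho = 40/70; Lq = rho^2/(1-rho) = 0.76

0.76


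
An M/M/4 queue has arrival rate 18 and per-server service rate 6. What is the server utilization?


rho = lambda/(c*mu) = 18/(4*6) = 0.75

0.75


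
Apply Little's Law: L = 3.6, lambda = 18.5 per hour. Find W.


W = L / lambda = 3.6 / 18.5 = 0.1946 hours

0.1946 hours


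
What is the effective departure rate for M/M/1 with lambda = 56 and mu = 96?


For a stable queue (lambda < mu), throughput = lambda = 56 per hour

56 per hour


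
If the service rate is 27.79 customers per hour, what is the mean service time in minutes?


Mean service time = 60/mu = 60/27.79 = 2.16 minutes

2.16 minutes


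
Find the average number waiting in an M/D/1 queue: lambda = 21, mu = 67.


M/D/1: Lq = rho^2 / (2*(1-rho)) where rho = 21/67; Lq = 0.07

0.07


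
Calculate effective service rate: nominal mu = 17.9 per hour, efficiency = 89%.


Effective rate = mu * efficiency = 17.9 * 0.89 = 15.93 per hour

15.93 per hour


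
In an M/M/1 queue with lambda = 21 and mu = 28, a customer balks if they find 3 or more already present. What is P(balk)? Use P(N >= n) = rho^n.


P(N >= 3) = rho^3 = (21/28)^3 = 0.4219

0.4219


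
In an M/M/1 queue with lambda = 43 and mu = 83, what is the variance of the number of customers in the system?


rho = 43/83; Var(N) = rho/(1-rho)^2 = 2.23

2.23


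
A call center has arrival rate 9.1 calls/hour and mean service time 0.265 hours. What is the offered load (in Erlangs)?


Offered load a = lambda * E[S] = 9.1 * 0.265 = 2.41 Erlangs

2.41 Erlangs


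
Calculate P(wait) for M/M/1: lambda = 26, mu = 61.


P(wait) = rho = lambda/mu = 26/61 = 0.4262

0.4262


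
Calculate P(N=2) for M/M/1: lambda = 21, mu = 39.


rho = 21/39; P(n) = (1-rho)*rho^n = (1-21/39)*(21/39)^2 = 0.1338

0.1338


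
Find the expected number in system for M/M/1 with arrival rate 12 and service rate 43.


rho = 12/43; L = rho/(1-rho) = 0.39

0.39


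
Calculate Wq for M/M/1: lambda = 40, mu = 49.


rho = 40/49; Wq = rho/(mu - lambda) = 0.0907 hours

0.0907 hours


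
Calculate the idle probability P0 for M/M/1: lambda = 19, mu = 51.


P0 = 1 - rho = 1 - 19/51 = 0.6275

0.6275


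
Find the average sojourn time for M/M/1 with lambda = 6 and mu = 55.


W = 1/(mu - lambda) = 1/(55 - 6) = 0.0204 hours

0.0204 hours


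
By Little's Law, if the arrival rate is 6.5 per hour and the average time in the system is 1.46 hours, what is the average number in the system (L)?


L = lambda * W = 6.5 * 1.46 = 9.49

9.49


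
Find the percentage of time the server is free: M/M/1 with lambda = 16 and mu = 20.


Idle fraction = (1 - rho) * 100 = (1 - 16/20) * 100 = 20.0%

20.0%


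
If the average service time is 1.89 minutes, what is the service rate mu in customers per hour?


mu = 60 / avg_service_time = 60 / 1.89 = 31.75 per hour

31.75 per hour


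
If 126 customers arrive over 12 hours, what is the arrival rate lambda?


lambda = total arrivals / time = 126 / 12 = 10.5 per hour

10.5 per hour


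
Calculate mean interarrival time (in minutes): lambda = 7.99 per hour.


Mean interarrival time = 60/lambda = 60/7.99 = 7.51 minutes

7.51 minutes


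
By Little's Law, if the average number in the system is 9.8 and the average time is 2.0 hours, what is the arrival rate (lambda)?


lambda = L / W = 9.8 / 2.0 = 4.9 per hour

4.9 per hour


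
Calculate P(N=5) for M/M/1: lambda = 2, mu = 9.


rho = 2/9; P(n) = (1-rho)*rho^n = (1-2/9)*(2/9)^5 = 0.0004

0.0004


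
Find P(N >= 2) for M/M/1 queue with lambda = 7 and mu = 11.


P(N >= 2) = rho^2 = (7/11)^2 = 0.405

0.405


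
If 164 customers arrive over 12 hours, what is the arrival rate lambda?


lambda = total arrivals / time = 164 / 12 = 13.67 per hour

13.67 per hour


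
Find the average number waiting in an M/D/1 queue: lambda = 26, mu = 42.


M/D/1: Lq = rho^2 / (2*(1-rho)) where rho = 26/42; Lq = 0.5

0.5


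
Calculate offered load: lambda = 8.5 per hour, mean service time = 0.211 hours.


Offered load a = lambda * E[S] = 8.5 * 0.211 = 1.79 Erlangs

1.79 Erlangs


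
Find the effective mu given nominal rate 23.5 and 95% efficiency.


Effective rate = mu * efficiency = 23.5 * 0.95 = 22.33 per hour

22.33 per hour


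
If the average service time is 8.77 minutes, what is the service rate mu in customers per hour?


mu = 60 / avg_service_time = 60 / 8.77 = 6.84 per hour

6.84 per hour


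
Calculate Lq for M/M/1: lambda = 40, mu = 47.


rho = 40/47; Lq = rho^2/(1-rho) = 4.86

4.86


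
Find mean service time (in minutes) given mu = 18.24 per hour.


Mean service time = 60/mu = 60/18.24 = 3.29 minutes

3.29 minutes


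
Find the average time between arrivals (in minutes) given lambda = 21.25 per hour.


Mean interarrival time = 60/lambda = 60/21.25 = 2.82 minutes

2.82 minutes


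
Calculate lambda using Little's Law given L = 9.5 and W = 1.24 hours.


lambda = L / W = 9.5 / 1.24 = 7.66 per hour

7.66 per hour


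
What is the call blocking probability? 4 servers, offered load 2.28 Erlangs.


B(N,A) = (A^N/N!) / sum(A^k/k!, k=0..N) with N=4, A=2.28 = 0.1254

0.1254


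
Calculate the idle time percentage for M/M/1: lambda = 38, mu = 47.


Idle fraction = (1 - rho) * 100 = (1 - 38/47) * 100 = 19.1%

19.1%


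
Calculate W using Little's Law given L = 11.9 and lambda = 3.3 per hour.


W = L / lambda = 11.9 / 3.3 = 3.6061 hours

3.6061 hours


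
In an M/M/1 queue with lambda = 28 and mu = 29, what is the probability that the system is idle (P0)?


P0 = 1 - rho = 1 - 28/29 = 0.0345

0.0345


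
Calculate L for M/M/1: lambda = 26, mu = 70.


rho = 26/70; L = rho/(1-rho) = 0.59

0.59


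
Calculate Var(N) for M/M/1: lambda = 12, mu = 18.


rho = 12/18; Var(N) = rho/(1-rho)^2 = 6.0

6.0


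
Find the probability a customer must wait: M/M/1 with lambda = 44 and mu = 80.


P(wait) = rho = lambda/mu = 44/80 = 0.55

0.55


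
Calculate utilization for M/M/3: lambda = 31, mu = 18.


rho = lambda/(c*mu) = 31/(3*18) = 0.5741

0.5741


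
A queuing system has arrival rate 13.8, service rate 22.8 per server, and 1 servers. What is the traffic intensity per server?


rho = lambda / (c * mu) = 13.8 / (1 * 22.8) = 0.6053

0.6053


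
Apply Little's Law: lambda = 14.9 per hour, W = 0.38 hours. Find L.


L = lambda * W = 14.9 * 0.38 = 5.66

5.66


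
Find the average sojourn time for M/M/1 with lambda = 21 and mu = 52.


W = 1/(mu - lambda) = 1/(52 - 21) = 0.0323 hours

0.0323 hours


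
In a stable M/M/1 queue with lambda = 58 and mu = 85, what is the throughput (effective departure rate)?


For a stable queue (lambda < mu), throughput = lambda = 58 per hour

58 per hour


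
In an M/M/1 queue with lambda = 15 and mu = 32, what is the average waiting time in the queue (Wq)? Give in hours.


rho = 15/32; Wq = rho/(mu - lambda) = 0.0276 hours

0.0276 hours


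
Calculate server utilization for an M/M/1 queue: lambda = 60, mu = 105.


rho = lambda/mu = 60/105 = 0.5714

0.5714


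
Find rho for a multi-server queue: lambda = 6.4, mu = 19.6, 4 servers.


rho = lambda / (c * mu) = 6.4 / (4 * 19.6) = 0.0816

0.0816


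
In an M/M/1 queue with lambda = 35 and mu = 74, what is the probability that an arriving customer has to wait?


P(wait) = rho = lambda/mu = 35/74 = 0.473

0.473


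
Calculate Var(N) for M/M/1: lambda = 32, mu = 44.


rho = 32/44; Var(N) = rho/(1-rho)^2 = 9.78

9.78


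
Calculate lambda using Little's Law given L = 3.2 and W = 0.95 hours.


lambda = L / W = 3.2 / 0.95 = 3.37 per hour

3.37 per hour


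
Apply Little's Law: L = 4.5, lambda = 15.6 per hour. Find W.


W = L / lambda = 4.5 / 15.6 = 0.2885 hours

0.2885 hours


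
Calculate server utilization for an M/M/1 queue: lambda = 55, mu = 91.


rho = lambda/mu = 55/91 = 0.6044

0.6044


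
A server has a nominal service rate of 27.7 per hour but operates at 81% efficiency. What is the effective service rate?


Effective rate = mu * efficiency = 27.7 * 0.81 = 22.44 per hour

22.44 per hour


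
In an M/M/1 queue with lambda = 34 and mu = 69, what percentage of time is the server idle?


Idle fraction = (1 - rho) * 100 = (1 - 34/69) * 100 = 50.7%

50.7%


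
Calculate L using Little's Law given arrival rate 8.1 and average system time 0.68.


L = lambda * W = 8.1 * 0.68 = 5.51

5.51


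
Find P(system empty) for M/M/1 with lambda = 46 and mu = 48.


P0 = 1 - rho = 1 - 46/48 = 0.0417

0.0417


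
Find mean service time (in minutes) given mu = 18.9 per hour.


Mean service time = 60/mu = 60/18.9 = 3.17 minutes

3.17 minutes


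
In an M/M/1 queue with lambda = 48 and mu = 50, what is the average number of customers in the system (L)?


rho = 48/50; L = rho/(1-rho) = 24.0

24.0


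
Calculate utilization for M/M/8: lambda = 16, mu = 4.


rho = lambda/(c*mu) = 16/(8*4) = 0.5

0.5


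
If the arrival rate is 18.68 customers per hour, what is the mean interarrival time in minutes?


Mean interarrival time = 60/lambda = 60/18.68 = 3.21 minutes

3.21 minutes


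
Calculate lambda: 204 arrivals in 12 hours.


lambda = total arrivals / time = 204 / 12 = 17.0 per hour

17.0 per hour


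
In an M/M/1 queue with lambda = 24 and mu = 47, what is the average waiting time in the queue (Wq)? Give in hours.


rho = 24/47; Wq = rho/(mu - lambda) = 0.0222 hours

0.0222 hours
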